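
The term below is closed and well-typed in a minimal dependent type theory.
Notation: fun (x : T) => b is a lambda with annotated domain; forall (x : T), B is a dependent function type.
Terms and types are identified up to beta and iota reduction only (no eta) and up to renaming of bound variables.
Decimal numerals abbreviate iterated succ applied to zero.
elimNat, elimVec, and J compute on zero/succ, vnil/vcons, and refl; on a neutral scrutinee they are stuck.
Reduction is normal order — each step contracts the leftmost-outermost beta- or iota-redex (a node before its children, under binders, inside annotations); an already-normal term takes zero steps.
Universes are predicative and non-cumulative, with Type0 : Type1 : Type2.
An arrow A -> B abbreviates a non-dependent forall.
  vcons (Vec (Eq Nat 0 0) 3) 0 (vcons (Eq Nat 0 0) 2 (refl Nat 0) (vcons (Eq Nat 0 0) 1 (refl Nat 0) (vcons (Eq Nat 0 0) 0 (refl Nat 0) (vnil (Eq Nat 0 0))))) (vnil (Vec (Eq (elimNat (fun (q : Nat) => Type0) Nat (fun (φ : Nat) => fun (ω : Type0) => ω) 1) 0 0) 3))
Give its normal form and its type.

resulting normal form:
  vcons (Vec (Eq Nat 0 0) 3) 0 (vcons (Eq Nat 0 0) 2 (refl Nat 0) (vcons (Eq Nat 0 0) 1 (refl Nat 0) (vcons (Eq Nat 0 0) 0 (refl Nat 0) (vnil (Eq Nat 0 0))))) (vnil (Vec (Eq Nat 0 0) 3))
type:
  Vec (Vec (Eq Nat 0 0) 3) 1


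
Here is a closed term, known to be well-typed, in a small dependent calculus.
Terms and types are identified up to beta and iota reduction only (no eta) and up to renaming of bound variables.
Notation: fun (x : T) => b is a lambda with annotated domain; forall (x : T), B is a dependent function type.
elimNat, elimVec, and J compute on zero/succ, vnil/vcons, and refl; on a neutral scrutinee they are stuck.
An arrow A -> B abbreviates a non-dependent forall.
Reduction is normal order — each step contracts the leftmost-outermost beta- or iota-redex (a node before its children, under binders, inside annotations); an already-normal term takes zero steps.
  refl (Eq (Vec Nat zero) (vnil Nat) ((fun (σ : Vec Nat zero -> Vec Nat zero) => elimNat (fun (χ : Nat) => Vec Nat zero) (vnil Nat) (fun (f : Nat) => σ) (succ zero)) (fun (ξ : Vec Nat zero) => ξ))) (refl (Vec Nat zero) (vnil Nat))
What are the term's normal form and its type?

normal form:
  refl (Eq (Vec Nat zero) (vnil Nat) (vnil Nat)) (refl (Vec Nat zero) (vnil Nat))
inferred type:
  Eq (Eq (Vec Nat zero) (vnil Nat) (vnil Nat)) (refl (Vec Nat zero) (vnil Nat)) (refl (Vec Nat zero) (vnil Nat))
observation: the term reaches its normal form after 5 normal-order steps.


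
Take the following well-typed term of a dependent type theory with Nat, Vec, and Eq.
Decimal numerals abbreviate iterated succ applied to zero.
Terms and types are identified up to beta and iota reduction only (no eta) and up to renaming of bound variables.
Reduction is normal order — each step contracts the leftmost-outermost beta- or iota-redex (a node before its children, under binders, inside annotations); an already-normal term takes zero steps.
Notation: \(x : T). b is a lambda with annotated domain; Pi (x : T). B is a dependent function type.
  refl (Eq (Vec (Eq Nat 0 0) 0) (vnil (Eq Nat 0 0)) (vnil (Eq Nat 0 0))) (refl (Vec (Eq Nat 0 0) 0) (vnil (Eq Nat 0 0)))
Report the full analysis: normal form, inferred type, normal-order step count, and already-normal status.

normal form:
  refl (Eq (Vec (Eq Nat 0 0) 0) (vnil (Eq Nat 0 0)) (vnil (Eq Nat 0 0))) (refl (Vec (Eq Nat 0 0) 0) (vnil (Eq Nat 0 0)))
inferred type:
  Eq (Eq (Vec (Eq Nat 0 0) 0) (vnil (Eq Nat 0 0)) (vnil (Eq Nat 0 0))) (refl (Vec (Eq Nat 0 0) 0) (vnil (Eq Nat 0 0))) (refl (Vec (Eq Nat 0 0) 0) (vnil (Eq Nat 0 0)))
reduction steps (normal order): 0
term was already normal: yes


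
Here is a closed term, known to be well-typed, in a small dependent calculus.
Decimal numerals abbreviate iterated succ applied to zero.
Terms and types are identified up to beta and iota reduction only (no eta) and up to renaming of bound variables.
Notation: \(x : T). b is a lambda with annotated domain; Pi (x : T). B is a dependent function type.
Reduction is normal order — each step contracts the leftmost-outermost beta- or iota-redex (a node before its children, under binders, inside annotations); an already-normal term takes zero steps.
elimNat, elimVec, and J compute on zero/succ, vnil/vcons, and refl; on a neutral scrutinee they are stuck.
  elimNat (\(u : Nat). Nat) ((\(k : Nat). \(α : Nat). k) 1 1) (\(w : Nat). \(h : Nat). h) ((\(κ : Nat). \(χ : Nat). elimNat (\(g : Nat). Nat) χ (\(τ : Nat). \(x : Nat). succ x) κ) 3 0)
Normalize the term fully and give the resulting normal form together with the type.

resulting normal form:
  1
the term's type:
  Nat
observation: the leftmost-outermost redex is a beta-redex, and normalization takes 24 steps.


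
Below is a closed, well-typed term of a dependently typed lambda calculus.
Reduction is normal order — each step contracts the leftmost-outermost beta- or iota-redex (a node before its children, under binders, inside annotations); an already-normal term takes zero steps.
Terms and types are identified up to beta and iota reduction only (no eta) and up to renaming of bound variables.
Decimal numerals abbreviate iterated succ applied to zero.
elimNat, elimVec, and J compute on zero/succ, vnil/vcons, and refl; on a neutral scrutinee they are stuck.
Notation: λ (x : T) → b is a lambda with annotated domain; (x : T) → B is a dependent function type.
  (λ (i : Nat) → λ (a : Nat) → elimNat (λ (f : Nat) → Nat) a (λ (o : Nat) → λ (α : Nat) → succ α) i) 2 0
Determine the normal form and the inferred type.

resulting normal form:
  2
inferred type:
  Nat
observation: the leftmost-outermost redex is a beta-redex, and normalization takes 9 steps.


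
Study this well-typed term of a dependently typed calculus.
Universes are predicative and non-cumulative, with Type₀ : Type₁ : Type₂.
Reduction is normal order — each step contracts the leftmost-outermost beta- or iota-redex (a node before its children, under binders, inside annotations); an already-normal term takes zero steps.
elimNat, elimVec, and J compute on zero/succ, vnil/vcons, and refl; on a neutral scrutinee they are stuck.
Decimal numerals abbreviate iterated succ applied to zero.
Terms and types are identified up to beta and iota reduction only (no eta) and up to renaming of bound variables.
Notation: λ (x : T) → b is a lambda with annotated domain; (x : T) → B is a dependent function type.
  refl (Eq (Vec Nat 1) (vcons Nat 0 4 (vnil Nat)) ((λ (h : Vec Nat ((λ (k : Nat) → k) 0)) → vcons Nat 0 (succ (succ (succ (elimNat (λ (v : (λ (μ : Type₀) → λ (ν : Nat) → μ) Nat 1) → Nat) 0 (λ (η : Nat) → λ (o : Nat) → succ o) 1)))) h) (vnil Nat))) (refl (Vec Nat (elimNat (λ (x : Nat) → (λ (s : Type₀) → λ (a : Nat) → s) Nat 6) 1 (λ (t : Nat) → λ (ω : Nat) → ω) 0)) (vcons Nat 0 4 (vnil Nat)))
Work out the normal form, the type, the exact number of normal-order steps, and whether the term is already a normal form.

normal form:
  refl (Eq (Vec Nat 1) (vcons Nat 0 4 (vnil Nat)) (vcons Nat 0 4 (vnil Nat))) (refl (Vec Nat 1) (vcons Nat 0 4 (vnil Nat)))
type:
  Eq (Eq (Vec Nat 1) (vcons Nat 0 4 (vnil Nat)) (vcons Nat 0 4 (vnil Nat))) (refl (Vec Nat 1) (vcons Nat 0 4 (vnil Nat))) (refl (Vec Nat 1) (vcons Nat 0 4 (vnil Nat)))
reduction steps (normal order): 6
started in normal form: no
first contracted redex: a beta-redex


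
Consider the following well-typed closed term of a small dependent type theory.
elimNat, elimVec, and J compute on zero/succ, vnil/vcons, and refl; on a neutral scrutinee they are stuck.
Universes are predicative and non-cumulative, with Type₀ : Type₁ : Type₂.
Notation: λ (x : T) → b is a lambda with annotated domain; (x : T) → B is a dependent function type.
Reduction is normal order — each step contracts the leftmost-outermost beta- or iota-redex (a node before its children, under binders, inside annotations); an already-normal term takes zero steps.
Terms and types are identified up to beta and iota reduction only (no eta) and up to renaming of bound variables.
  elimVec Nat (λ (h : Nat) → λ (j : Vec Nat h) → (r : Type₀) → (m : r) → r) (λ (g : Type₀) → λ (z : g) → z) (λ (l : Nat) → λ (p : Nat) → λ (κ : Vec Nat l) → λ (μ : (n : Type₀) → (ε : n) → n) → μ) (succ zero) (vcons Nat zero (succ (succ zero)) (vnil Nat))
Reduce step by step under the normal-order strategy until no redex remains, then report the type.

normal-order reduction sequence:
  elimVec Nat (λ (h : Nat) → λ (j : Vec Nat h) → (r : Type₀) → (m : r) → r) (λ (g : Type₀) → λ (z : g) → z) (λ (l : Nat) → λ (p : Nat) → λ (κ : Vec Nat l) → λ (μ : (n : Type₀) → (ε : n) → n) → μ) (succ zero) (vcons Nat zero (succ (succ zero)) (vnil Nat))
  ~> (λ (h : Nat) → λ (j : Nat) → λ (r : Vec Nat h) → λ (m : (g : Type₀) → (z : g) → g) → m) zero (succ (succ zero)) (vnil Nat) (elimVec Nat (λ (l : Nat) → λ (p : Vec Nat l) → (κ : Type₀) → (μ : κ) → κ) (λ (n : Type₀) → λ (ε : n) → ε) (λ (ρ : Nat) → λ (c : Nat) → λ (ζ : Vec Nat ρ) → λ (e : (i : Type₀) → (γ : i) → i) → e) zero (vnil Nat))
  ~> (λ (h : Nat) → λ (j : Vec Nat zero) → λ (r : (m : Type₀) → (g : m) → m) → r) (succ (succ zero)) (vnil Nat) (elimVec Nat (λ (z : Nat) → λ (l : Vec Nat z) → (p : Type₀) → (κ : p) → p) (λ (μ : Type₀) → λ (n : μ) → n) (λ (ε : Nat) → λ (ρ : Nat) → λ (c : Vec Nat ε) → λ (ζ : (e : Type₀) → (i : e) → e) → ζ) zero (vnil Nat))
  ~> (λ (h : Vec Nat zero) → λ (j : (r : Type₀) → (m : r) → r) → j) (vnil Nat) (elimVec Nat (λ (g : Nat) → λ (z : Vec Nat g) → (l : Type₀) → (p : l) → l) (λ (κ : Type₀) → λ (μ : κ) → μ) (λ (n : Nat) → λ (ε : Nat) → λ (ρ : Vec Nat n) → λ (c : (ζ : Type₀) → (e : ζ) → ζ) → c) zero (vnil Nat))
  ~> (λ (h : (j : Type₀) → (r : j) → j) → h) (elimVec Nat (λ (m : Nat) → λ (g : Vec Nat m) → (z : Type₀) → (l : z) → z) (λ (p : Type₀) → λ (κ : p) → κ) (λ (μ : Nat) → λ (n : Nat) → λ (ε : Vec Nat μ) → λ (ρ : (c : Type₀) → (ζ : c) → c) → ρ) zero (vnil Nat))
  ~> elimVec Nat (λ (h : Nat) → λ (j : Vec Nat h) → (r : Type₀) → (m : r) → r) (λ (g : Type₀) → λ (z : g) → z) (λ (l : Nat) → λ (p : Nat) → λ (κ : Vec Nat l) → λ (μ : (n : Type₀) → (ε : n) → n) → μ) zero (vnil Nat)
  ~> λ (h : Type₀) → λ (j : h) → j
inferred type:
  (h : Type₀) → (j : h) → h


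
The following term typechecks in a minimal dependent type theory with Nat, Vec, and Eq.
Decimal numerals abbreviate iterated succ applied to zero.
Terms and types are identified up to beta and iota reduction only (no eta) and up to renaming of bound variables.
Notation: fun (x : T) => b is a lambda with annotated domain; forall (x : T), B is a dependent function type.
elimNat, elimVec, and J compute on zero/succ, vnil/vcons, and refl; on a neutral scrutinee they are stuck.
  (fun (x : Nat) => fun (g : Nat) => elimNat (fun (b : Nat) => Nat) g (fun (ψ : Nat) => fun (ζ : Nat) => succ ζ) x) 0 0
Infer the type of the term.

type:
  Nat


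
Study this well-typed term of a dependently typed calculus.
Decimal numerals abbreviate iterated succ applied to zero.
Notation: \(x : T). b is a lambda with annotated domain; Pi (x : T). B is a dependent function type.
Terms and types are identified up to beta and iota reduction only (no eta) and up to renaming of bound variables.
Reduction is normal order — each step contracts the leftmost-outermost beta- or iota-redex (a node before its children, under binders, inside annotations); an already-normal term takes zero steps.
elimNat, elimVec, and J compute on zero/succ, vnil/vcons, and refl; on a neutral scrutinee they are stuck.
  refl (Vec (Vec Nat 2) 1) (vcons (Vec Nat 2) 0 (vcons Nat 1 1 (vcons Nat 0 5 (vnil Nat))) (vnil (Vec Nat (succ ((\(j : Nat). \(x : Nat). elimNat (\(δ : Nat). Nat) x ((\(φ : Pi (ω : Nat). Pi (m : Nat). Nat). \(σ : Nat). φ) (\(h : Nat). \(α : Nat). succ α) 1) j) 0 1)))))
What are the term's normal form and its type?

normal form:
  refl (Vec (Vec Nat 2) 1) (vcons (Vec Nat 2) 0 (vcons Nat 1 1 (vcons Nat 0 5 (vnil Nat))) (vnil (Vec Nat 2)))
type:
  Eq (Vec (Vec Nat 2) 1) (vcons (Vec Nat 2) 0 (vcons Nat 1 1 (vcons Nat 0 5 (vnil Nat))) (vnil (Vec Nat 2))) (vcons (Vec Nat 2) 0 (vcons Nat 1 1 (vcons Nat 0 5 (vnil Nat))) (vnil (Vec Nat 2)))


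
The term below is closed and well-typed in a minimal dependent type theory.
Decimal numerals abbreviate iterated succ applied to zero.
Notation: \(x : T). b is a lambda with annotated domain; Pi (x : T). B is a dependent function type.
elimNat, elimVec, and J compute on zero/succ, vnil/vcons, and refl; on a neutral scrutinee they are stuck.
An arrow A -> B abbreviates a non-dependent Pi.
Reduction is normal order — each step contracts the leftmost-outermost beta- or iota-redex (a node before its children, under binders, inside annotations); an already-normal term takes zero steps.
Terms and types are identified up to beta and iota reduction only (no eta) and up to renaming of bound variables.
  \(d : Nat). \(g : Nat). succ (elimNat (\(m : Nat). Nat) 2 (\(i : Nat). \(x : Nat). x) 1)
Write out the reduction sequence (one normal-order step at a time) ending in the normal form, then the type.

reduction (normal order):
  \(d : Nat). \(g : Nat). succ (elimNat (\(m : Nat). Nat) 2 (\(i : Nat). \(x : Nat). x) 1)
  ~> \(d : Nat). \(g : Nat). succ ((\(m : Nat). \(i : Nat). i) 0 (elimNat (\(x : Nat). Nat) 2 (\(α : Nat). \(θ : Nat). θ) 0))
  ~> \(d : Nat). \(g : Nat). succ ((\(m : Nat). m) (elimNat (\(i : Nat). Nat) 2 (\(x : Nat). \(α : Nat). α) 0))
  ~> \(d : Nat). \(g : Nat). succ (elimNat (\(m : Nat). Nat) 2 (\(i : Nat). \(x : Nat). x) 0)
  ~> \(d : Nat). \(g : Nat). 3
the term's type:
  Nat -> Nat -> Nat


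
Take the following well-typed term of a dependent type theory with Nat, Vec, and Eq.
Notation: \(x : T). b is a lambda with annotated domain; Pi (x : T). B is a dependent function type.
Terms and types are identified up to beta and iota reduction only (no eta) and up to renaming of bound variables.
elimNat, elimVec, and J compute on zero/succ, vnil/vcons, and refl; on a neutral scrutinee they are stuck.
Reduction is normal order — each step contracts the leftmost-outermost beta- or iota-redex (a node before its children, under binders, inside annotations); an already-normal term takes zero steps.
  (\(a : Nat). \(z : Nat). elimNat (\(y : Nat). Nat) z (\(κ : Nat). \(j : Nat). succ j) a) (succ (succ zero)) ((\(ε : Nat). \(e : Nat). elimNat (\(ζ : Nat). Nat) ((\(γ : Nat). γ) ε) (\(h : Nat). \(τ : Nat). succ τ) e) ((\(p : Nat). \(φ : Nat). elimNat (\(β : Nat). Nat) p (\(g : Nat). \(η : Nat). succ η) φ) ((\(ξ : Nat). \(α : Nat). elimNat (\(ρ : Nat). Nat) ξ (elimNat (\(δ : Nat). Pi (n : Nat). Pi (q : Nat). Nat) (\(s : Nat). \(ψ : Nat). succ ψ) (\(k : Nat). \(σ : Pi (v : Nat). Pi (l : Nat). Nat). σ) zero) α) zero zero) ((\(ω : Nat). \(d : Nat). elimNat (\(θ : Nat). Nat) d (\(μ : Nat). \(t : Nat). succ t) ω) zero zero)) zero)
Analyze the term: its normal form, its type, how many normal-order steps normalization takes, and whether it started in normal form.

reduced normal form:
  succ (succ zero)
type:
  Nat
normal-order step count: 22
term was already normal: no
first redex: a beta-redex


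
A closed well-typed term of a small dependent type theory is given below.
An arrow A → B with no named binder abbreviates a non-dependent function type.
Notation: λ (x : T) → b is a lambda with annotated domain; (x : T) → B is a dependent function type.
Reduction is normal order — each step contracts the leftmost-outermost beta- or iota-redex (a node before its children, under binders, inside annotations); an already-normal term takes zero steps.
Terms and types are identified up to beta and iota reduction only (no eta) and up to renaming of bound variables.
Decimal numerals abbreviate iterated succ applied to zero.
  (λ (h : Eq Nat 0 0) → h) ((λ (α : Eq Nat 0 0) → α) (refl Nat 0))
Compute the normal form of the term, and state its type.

resulting normal form:
  refl Nat 0
the term's type:
  Eq Nat 0 0
observation: the term reaches its normal form after 2 normal-order steps.


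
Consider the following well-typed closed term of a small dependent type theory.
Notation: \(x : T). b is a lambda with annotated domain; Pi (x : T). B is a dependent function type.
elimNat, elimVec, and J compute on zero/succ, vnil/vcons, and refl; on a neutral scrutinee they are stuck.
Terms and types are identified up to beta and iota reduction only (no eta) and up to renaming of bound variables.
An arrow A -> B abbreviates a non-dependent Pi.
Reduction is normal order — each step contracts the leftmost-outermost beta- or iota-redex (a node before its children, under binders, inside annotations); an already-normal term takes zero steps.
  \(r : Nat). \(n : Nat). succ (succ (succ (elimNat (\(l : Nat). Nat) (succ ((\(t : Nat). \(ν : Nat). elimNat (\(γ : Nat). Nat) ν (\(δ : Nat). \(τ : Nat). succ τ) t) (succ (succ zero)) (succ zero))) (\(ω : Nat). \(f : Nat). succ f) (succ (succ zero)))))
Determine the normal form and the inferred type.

normal form:
  \(r : Nat). \(n : Nat). succ (succ (succ (succ (succ (succ (succ (succ (succ zero))))))))
type:
  Nat -> Nat -> Nat
observation: 16 normal-order steps normalize the term, beginning with an elimNat iota-redex.


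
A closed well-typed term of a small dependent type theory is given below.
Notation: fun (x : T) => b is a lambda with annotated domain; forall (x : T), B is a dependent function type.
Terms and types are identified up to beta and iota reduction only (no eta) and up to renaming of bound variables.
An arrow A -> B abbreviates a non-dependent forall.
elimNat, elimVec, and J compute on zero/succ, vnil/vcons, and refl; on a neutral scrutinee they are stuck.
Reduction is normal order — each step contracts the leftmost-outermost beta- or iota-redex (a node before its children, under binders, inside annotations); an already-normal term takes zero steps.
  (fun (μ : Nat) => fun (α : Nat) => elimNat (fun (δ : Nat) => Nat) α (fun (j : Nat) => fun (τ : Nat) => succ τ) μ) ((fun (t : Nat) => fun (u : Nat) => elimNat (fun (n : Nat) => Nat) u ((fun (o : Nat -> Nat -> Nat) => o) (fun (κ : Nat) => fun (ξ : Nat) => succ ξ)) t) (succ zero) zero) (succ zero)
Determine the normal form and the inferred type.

reduced normal form:
  succ (succ zero)
inferred type:
  Nat


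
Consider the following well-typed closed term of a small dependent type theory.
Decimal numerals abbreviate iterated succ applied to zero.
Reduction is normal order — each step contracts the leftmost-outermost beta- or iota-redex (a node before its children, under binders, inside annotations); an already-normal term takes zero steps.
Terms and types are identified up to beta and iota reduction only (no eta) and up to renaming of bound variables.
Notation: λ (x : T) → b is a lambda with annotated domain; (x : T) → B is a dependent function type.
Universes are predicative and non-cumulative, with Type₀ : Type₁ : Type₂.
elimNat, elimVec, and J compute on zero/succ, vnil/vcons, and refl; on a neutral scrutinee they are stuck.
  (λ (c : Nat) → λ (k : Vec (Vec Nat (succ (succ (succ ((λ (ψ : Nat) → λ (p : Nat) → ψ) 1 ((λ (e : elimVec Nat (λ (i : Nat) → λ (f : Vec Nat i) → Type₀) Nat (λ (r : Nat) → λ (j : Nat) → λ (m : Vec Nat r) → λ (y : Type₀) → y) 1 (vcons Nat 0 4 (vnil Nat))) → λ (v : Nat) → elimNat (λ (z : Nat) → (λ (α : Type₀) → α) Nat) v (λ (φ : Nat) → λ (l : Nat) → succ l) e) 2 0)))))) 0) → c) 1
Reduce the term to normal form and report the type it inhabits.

resulting normal form:
  λ (c : Vec (Vec Nat 4) 0) → 1
the term's type:
  (c : Vec (Vec Nat 4) 0) → Nat


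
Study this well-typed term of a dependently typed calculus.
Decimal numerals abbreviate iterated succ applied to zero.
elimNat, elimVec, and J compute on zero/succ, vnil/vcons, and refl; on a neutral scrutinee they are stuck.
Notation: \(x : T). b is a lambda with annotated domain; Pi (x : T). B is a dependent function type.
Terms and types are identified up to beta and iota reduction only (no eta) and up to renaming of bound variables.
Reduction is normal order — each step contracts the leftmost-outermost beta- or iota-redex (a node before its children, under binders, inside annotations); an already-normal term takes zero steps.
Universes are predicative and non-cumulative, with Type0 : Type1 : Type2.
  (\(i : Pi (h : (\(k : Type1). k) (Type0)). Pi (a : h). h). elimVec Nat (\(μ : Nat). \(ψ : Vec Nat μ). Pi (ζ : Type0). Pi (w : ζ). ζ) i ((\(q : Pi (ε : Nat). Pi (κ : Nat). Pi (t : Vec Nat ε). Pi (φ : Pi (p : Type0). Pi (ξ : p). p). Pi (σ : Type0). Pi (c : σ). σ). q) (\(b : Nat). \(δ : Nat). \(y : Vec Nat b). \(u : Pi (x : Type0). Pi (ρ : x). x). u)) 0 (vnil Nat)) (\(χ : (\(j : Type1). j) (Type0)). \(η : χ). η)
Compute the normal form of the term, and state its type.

reduced normal form:
  \(i : Type0). \(h : i). h
the term's type:
  Pi (i : Type0). Pi (h : i). i


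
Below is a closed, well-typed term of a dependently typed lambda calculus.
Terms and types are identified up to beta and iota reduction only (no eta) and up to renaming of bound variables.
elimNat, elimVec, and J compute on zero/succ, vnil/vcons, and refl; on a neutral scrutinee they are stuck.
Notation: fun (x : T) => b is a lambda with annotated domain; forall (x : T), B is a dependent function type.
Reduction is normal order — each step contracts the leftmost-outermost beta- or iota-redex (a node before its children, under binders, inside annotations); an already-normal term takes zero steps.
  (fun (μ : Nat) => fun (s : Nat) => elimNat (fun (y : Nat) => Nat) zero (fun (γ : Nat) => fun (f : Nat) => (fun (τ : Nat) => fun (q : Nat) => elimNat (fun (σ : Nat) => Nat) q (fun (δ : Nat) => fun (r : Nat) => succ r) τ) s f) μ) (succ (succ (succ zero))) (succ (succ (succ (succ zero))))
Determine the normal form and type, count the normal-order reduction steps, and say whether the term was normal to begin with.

resulting normal form:
  succ (succ (succ (succ (succ (succ (succ (succ (succ (succ (succ (succ zero)))))))))))
inferred type:
  Nat
normal-order step count: 57
already normal: no
first redex: a beta-redex


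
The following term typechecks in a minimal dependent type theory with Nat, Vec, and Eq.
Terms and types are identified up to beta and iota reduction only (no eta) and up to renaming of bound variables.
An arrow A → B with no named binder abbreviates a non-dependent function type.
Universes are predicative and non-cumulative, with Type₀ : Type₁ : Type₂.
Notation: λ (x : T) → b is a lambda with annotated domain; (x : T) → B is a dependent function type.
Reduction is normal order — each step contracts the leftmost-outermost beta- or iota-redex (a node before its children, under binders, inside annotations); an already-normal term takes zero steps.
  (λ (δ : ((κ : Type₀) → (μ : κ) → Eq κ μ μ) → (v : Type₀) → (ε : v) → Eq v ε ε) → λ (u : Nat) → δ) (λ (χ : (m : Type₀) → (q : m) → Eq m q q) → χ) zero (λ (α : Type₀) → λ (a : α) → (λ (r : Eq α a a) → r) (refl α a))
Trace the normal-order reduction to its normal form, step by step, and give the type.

normal-order reduction sequence:
  (λ (δ : ((κ : Type₀) → (μ : κ) → Eq κ μ μ) → (v : Type₀) → (ε : v) → Eq v ε ε) → λ (u : Nat) → δ) (λ (χ : (m : Type₀) → (q : m) → Eq m q q) → χ) zero (λ (α : Type₀) → λ (a : α) → (λ (r : Eq α a a) → r) (refl α a))
  ~> (λ (δ : Nat) → λ (κ : (μ : Type₀) → (v : μ) → Eq μ v v) → κ) zero (λ (ε : Type₀) → λ (u : ε) → (λ (χ : Eq ε u u) → χ) (refl ε u))
  ~> (λ (δ : (κ : Type₀) → (μ : κ) → Eq κ μ μ) → δ) (λ (v : Type₀) → λ (ε : v) → (λ (u : Eq v ε ε) → u) (refl v ε))
  ~> λ (δ : Type₀) → λ (κ : δ) → (λ (μ : Eq δ κ κ) → μ) (refl δ κ)
  ~> λ (δ : Type₀) → λ (κ : δ) → refl δ κ
type:
  (δ : Type₀) → (κ : δ) → Eq δ κ κ


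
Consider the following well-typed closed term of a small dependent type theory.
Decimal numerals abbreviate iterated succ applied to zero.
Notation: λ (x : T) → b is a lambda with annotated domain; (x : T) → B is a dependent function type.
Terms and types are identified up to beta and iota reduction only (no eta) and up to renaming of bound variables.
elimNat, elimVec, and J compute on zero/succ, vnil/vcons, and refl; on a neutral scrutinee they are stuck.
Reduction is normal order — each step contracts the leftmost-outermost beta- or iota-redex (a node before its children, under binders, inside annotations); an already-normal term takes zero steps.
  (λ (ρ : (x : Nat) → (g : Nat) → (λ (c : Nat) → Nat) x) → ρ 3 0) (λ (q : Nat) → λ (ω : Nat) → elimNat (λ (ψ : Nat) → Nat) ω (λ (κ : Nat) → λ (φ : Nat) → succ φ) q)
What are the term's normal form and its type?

resulting normal form:
  3
the term's type:
  Nat
observation: the first redex contracted is a beta-redex; the normal form is reached in 13 normal-order steps.


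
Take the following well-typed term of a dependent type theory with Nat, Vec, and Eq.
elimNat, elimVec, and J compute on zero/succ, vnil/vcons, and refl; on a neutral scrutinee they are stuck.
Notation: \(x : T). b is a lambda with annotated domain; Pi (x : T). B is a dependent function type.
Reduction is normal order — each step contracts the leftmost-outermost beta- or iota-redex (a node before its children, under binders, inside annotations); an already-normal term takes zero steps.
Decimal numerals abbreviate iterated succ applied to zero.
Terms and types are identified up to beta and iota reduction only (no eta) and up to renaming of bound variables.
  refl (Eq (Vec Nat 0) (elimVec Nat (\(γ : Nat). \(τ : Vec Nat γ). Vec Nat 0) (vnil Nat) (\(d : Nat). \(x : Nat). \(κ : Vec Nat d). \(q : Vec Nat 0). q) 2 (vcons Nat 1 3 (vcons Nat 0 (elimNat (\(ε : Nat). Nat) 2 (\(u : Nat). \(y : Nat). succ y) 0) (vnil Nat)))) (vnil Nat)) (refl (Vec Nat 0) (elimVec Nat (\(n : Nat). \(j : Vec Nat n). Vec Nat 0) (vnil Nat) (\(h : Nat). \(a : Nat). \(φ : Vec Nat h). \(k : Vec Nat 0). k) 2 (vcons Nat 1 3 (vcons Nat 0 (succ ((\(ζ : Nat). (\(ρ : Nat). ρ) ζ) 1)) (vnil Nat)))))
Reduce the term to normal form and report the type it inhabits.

resulting normal form:
  refl (Eq (Vec Nat 0) (vnil Nat) (vnil Nat)) (refl (Vec Nat 0) (vnil Nat))
the term's type:
  Eq (Eq (Vec Nat 0) (vnil Nat) (vnil Nat)) (refl (Vec Nat 0) (vnil Nat)) (refl (Vec Nat 0) (vnil Nat))
observation: the leftmost-outermost redex is an elimVec iota-redex, and normalization takes 22 steps.


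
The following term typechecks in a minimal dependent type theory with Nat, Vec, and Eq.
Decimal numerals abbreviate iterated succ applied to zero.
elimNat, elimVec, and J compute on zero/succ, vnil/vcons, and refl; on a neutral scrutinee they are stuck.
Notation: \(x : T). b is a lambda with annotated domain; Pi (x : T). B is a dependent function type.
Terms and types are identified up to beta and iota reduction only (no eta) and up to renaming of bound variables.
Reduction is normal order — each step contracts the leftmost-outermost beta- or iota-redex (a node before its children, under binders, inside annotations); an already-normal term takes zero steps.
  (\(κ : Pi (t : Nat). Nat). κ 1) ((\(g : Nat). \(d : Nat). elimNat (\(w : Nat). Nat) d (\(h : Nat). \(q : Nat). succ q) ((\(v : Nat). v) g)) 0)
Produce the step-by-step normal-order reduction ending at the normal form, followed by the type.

normal-order reduction:
  (\(κ : Pi (t : Nat). Nat). κ 1) ((\(g : Nat). \(d : Nat). elimNat (\(w : Nat). Nat) d (\(h : Nat). \(q : Nat). succ q) ((\(v : Nat). v) g)) 0)
  ~> (\(κ : Nat). \(t : Nat). elimNat (\(g : Nat). Nat) t (\(d : Nat). \(w : Nat). succ w) ((\(h : Nat). h) κ)) 0 1
  ~> (\(κ : Nat). elimNat (\(t : Nat). Nat) κ (\(g : Nat). \(d : Nat). succ d) ((\(w : Nat). w) 0)) 1
  ~> elimNat (\(κ : Nat). Nat) 1 (\(t : Nat). \(g : Nat). succ g) ((\(d : Nat). d) 0)
  ~> elimNat (\(κ : Nat). Nat) 1 (\(t : Nat). \(g : Nat). succ g) 0
  ~> 1
type:
  Nat


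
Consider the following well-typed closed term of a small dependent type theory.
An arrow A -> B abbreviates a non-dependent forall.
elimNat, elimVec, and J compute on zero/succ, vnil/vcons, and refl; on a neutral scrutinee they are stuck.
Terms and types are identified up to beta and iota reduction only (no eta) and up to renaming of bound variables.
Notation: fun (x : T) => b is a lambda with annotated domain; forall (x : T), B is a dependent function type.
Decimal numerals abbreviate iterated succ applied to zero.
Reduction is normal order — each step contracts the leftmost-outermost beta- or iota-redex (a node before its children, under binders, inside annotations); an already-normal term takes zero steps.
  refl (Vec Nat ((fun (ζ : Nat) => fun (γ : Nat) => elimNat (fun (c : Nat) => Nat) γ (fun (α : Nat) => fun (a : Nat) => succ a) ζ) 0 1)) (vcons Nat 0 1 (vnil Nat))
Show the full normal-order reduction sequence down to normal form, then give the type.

normal-order reduction:
  refl (Vec Nat ((fun (ζ : Nat) => fun (γ : Nat) => elimNat (fun (c : Nat) => Nat) γ (fun (α : Nat) => fun (a : Nat) => succ a) ζ) 0 1)) (vcons Nat 0 1 (vnil Nat))
  ~> refl (Vec Nat ((fun (ζ : Nat) => elimNat (fun (γ : Nat) => Nat) ζ (fun (c : Nat) => fun (α : Nat) => succ α) 0) 1)) (vcons Nat 0 1 (vnil Nat))
  ~> refl (Vec Nat (elimNat (fun (ζ : Nat) => Nat) 1 (fun (γ : Nat) => fun (c : Nat) => succ c) 0)) (vcons Nat 0 1 (vnil Nat))
  ~> refl (Vec Nat 1) (vcons Nat 0 1 (vnil Nat))
the term's type:
  Eq (Vec Nat 1) (vcons Nat 0 1 (vnil Nat)) (vcons Nat 0 1 (vnil Nat))


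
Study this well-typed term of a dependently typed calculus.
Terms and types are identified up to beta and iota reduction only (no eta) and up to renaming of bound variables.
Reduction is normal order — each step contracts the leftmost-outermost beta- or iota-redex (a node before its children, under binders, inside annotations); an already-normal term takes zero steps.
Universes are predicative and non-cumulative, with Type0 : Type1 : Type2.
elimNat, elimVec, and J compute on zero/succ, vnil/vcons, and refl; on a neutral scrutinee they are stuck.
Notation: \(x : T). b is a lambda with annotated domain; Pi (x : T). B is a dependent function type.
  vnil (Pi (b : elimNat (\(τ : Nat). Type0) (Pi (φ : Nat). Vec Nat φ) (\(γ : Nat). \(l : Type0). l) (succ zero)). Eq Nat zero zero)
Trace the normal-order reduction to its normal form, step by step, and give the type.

reduction (normal order):
  vnil (Pi (b : elimNat (\(τ : Nat). Type0) (Pi (φ : Nat). Vec Nat φ) (\(γ : Nat). \(l : Type0). l) (succ zero)). Eq Nat zero zero)
  ~> vnil (Pi (b : (\(τ : Nat). \(φ : Type0). φ) zero (elimNat (\(γ : Nat). Type0) (Pi (l : Nat). Vec Nat l) (\(η : Nat). \(ε : Type0). ε) zero)). Eq Nat zero zero)
  ~> vnil (Pi (b : (\(τ : Type0). τ) (elimNat (\(φ : Nat). Type0) (Pi (γ : Nat). Vec Nat γ) (\(l : Nat). \(η : Type0). η) zero)). Eq Nat zero zero)
  ~> vnil (Pi (b : elimNat (\(τ : Nat). Type0) (Pi (φ : Nat). Vec Nat φ) (\(γ : Nat). \(l : Type0). l) zero). Eq Nat zero zero)
  ~> vnil (Pi (b : Pi (τ : Nat). Vec Nat τ). Eq Nat zero zero)
inferred type:
  Vec (Pi (b : Pi (τ : Nat). Vec Nat τ). Eq Nat zero zero) zero


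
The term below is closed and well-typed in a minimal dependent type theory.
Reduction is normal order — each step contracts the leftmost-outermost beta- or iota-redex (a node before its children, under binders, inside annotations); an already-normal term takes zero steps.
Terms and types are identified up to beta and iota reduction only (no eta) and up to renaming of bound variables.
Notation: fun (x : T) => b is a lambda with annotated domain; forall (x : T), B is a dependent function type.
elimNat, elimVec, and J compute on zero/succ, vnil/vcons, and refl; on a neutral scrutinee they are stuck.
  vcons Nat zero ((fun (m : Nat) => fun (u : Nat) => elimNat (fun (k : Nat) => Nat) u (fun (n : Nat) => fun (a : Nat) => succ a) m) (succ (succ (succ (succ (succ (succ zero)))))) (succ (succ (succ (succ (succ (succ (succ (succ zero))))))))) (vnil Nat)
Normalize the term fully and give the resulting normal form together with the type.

reduced normal form:
  vcons Nat zero (succ (succ (succ (succ (succ (succ (succ (succ (succ (succ (succ (succ (succ (succ zero)))))))))))))) (vnil Nat)
type:
  Vec Nat (succ zero)
observation: the term reaches its normal form after 21 normal-order steps.


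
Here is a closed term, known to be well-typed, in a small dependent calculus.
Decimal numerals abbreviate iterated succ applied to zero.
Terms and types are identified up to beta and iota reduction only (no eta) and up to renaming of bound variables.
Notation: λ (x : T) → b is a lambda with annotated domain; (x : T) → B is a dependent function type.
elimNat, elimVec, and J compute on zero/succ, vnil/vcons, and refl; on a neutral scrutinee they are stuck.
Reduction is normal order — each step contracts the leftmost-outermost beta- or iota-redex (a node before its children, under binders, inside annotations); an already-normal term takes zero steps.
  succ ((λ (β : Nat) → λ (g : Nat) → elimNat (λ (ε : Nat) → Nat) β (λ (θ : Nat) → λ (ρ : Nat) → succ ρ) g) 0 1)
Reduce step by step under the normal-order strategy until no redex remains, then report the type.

normal-order reduction sequence:
  succ ((λ (β : Nat) → λ (g : Nat) → elimNat (λ (ε : Nat) → Nat) β (λ (θ : Nat) → λ (ρ : Nat) → succ ρ) g) 0 1)
  ~> succ ((λ (β : Nat) → elimNat (λ (g : Nat) → Nat) 0 (λ (ε : Nat) → λ (θ : Nat) → succ θ) β) 1)
  ~> succ (elimNat (λ (β : Nat) → Nat) 0 (λ (g : Nat) → λ (ε : Nat) → succ ε) 1)
  ~> succ ((λ (β : Nat) → λ (g : Nat) → succ g) 0 (elimNat (λ (ε : Nat) → Nat) 0 (λ (θ : Nat) → λ (ρ : Nat) → succ ρ) 0))
  ~> succ ((λ (β : Nat) → succ β) (elimNat (λ (g : Nat) → Nat) 0 (λ (ε : Nat) → λ (θ : Nat) → succ θ) 0))
  ~> succ (succ (elimNat (λ (β : Nat) → Nat) 0 (λ (g : Nat) → λ (ε : Nat) → succ ε) 0))
  ~> 2
the term's type:
  Nat


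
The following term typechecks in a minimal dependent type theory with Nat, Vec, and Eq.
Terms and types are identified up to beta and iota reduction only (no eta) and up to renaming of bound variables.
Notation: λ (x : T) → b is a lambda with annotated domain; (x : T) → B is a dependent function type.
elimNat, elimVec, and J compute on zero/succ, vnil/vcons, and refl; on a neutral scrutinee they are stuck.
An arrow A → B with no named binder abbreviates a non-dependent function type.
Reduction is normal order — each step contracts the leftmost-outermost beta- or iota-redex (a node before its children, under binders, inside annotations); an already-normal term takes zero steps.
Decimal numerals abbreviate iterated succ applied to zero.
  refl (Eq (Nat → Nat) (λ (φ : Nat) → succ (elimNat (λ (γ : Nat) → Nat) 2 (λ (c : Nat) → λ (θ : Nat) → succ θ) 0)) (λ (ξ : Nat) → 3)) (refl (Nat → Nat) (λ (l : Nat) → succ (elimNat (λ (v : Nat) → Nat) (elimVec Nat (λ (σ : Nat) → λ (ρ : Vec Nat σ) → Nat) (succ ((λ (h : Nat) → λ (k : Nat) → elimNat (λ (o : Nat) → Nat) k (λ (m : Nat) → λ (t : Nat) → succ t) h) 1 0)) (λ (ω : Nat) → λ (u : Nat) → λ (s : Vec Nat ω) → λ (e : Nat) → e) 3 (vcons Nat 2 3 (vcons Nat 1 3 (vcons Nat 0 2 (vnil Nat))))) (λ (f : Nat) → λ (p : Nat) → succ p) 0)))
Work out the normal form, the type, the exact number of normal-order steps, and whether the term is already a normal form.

resulting normal form:
  refl (Eq (Nat → Nat) (λ (φ : Nat) → 3) (λ (γ : Nat) → 3)) (refl (Nat → Nat) (λ (c : Nat) → 3))
inferred type:
  Eq (Eq (Nat → Nat) (λ (φ : Nat) → 3) (λ (γ : Nat) → 3)) (refl (Nat → Nat) (λ (c : Nat) → 3)) (refl (Nat → Nat) (λ (θ : Nat) → 3))
steps to reach normal form (normal order): 24
started in normal form: no
first contracted redex: an elimNat iota-redex


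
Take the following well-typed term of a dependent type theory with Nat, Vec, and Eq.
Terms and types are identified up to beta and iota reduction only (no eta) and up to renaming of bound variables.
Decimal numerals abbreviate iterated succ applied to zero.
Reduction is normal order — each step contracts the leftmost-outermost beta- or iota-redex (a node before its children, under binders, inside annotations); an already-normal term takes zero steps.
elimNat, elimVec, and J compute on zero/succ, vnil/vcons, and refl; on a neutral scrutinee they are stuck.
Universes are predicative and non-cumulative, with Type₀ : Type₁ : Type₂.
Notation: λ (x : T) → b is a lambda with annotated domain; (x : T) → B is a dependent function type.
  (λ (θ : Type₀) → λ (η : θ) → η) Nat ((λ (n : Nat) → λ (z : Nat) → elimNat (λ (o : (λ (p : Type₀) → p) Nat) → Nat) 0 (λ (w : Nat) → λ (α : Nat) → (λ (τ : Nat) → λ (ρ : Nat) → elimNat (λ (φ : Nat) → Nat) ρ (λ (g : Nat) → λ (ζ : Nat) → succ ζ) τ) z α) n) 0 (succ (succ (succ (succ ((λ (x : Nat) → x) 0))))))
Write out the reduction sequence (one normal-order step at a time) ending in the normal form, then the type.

normal-order reduction:
  (λ (θ : Type₀) → λ (η : θ) → η) Nat ((λ (n : Nat) → λ (z : Nat) → elimNat (λ (o : (λ (p : Type₀) → p) Nat) → Nat) 0 (λ (w : Nat) → λ (α : Nat) → (λ (τ : Nat) → λ (ρ : Nat) → elimNat (λ (φ : Nat) → Nat) ρ (λ (g : Nat) → λ (ζ : Nat) → succ ζ) τ) z α) n) 0 (succ (succ (succ (succ ((λ (x : Nat) → x) 0))))))
  ~> (λ (θ : Nat) → θ) ((λ (η : Nat) → λ (n : Nat) → elimNat (λ (z : (λ (o : Type₀) → o) Nat) → Nat) 0 (λ (p : Nat) → λ (w : Nat) → (λ (α : Nat) → λ (τ : Nat) → elimNat (λ (ρ : Nat) → Nat) τ (λ (φ : Nat) → λ (g : Nat) → succ g) α) n w) η) 0 (succ (succ (succ (succ ((λ (ζ : Nat) → ζ) 0))))))
  ~> (λ (θ : Nat) → λ (η : Nat) → elimNat (λ (n : (λ (z : Type₀) → z) Nat) → Nat) 0 (λ (o : Nat) → λ (p : Nat) → (λ (w : Nat) → λ (α : Nat) → elimNat (λ (τ : Nat) → Nat) α (λ (ρ : Nat) → λ (φ : Nat) → succ φ) w) η p) θ) 0 (succ (succ (succ (succ ((λ (g : Nat) → g) 0)))))
  ~> (λ (θ : Nat) → elimNat (λ (η : (λ (n : Type₀) → n) Nat) → Nat) 0 (λ (z : Nat) → λ (o : Nat) → (λ (p : Nat) → λ (w : Nat) → elimNat (λ (α : Nat) → Nat) w (λ (τ : Nat) → λ (ρ : Nat) → succ ρ) p) θ o) 0) (succ (succ (succ (succ ((λ (φ : Nat) → φ) 0)))))
  ~> elimNat (λ (θ : (λ (η : Type₀) → η) Nat) → Nat) 0 (λ (n : Nat) → λ (z : Nat) → (λ (o : Nat) → λ (p : Nat) → elimNat (λ (w : Nat) → Nat) p (λ (α : Nat) → λ (τ : Nat) → succ τ) o) (succ (succ (succ (succ ((λ (ρ : Nat) → ρ) 0))))) z) 0
  ~> 0
the term's type:
  Nat


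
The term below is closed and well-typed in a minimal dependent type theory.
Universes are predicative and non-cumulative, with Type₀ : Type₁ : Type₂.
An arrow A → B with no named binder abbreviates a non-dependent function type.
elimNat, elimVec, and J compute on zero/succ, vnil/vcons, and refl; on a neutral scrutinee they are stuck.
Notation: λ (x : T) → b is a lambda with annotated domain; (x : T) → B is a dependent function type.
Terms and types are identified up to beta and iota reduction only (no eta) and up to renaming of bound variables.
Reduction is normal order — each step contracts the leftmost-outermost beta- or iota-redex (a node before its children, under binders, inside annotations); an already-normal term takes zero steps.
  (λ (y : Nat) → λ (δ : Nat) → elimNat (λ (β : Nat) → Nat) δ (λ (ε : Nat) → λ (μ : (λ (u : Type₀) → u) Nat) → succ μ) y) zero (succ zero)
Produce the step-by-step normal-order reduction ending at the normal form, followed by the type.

normal-order reduction sequence:
  (λ (y : Nat) → λ (δ : Nat) → elimNat (λ (β : Nat) → Nat) δ (λ (ε : Nat) → λ (μ : (λ (u : Type₀) → u) Nat) → succ μ) y) zero (succ zero)
  ~> (λ (y : Nat) → elimNat (λ (δ : Nat) → Nat) y (λ (β : Nat) → λ (ε : (λ (μ : Type₀) → μ) Nat) → succ ε) zero) (succ zero)
  ~> elimNat (λ (y : Nat) → Nat) (succ zero) (λ (δ : Nat) → λ (β : (λ (ε : Type₀) → ε) Nat) → succ β) zero
  ~> succ zero
type:
  Nat
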